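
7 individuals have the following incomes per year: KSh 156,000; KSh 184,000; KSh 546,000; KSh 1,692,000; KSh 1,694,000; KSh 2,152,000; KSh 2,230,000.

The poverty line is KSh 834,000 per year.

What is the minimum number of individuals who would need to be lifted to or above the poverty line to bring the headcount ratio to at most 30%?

3 of the 7 individuals are poor, so H = 3/7 = 0.429.
A headcount ratio of at most 30% allows at most ⌊0.30 × 7⌋ = 2 poor individuals.
So at least 3 − 2 = 1 must be lifted.

1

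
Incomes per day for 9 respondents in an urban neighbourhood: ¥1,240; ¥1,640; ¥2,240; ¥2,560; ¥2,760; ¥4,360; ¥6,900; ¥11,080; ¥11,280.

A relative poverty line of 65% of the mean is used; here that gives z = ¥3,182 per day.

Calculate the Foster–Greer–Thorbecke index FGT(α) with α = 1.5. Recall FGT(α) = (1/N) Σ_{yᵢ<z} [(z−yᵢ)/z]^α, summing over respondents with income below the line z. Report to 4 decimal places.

Below z: ¥1,240, ¥1,640, ¥2,240, ¥2,560, ¥2,760 (q = 5 of N = 9).
Gap ratios (z−y)/z: (3182−1240)/3182 = 0.6103; (3182−1640)/3182 = 0.4846; (3182−2240)/3182 = 0.2960; (3182−2560)/3182 = 0.1955; (3182−2760)/3182 = 0.1326.
Raised to α = 1.5: 0.47679; 0.33735; 0.16107; 0.08642; 0.04830.
Sum = 1.109928; FGT(1.5) = 1.109928 / 9 = 0.1233.

0.1233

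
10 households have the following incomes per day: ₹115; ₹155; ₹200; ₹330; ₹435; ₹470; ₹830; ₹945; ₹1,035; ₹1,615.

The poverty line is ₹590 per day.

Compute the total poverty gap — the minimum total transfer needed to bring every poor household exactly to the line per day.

Below the line: ₹115, ₹155, ₹200, ₹330, ₹435, ₹470 (q = 6 of N = 10).
Individual gaps: 590−115 = 475; 590−155 = 435; 590−200 = 390; 590−330 = 260; 590−435 = 155; 590−470 = 120.
Aggregate gap = ₹1,835.

₹1,835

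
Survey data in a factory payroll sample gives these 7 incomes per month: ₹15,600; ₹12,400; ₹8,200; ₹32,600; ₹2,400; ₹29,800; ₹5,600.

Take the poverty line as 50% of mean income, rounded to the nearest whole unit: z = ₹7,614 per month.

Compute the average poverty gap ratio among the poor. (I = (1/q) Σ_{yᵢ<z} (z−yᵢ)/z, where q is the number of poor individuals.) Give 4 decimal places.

0.4747

Poor units: ₹2,400, ₹5,600 (q = 2 of N = 7).
Shortfall ratios (z−y)/z: 0.6848, 0.2645; sum = 0.949304.
I averages over the q = 2 poor units only: 0.949304 / 2 = 0.4747.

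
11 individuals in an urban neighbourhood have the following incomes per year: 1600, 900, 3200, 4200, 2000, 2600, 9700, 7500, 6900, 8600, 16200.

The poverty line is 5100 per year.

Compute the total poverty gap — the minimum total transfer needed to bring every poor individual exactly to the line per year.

16100

Incomes under z: 900, 1600, 2000, 2600, 3200, 4200 (q = 6 of N = 11).
Individual gaps: 5100−900 = 4200; 5100−1600 = 3500; 5100−2000 = 3100; 5100−2600 = 2500; 5100−3200 = 1900; 5100−4200 = 900.
Aggregate gap = 16100.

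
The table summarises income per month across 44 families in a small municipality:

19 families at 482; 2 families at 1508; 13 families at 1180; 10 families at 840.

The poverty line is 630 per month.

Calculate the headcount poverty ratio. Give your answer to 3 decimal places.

0.432

19 of the 44 families have income below 630.
H = 19/44 = 0.432.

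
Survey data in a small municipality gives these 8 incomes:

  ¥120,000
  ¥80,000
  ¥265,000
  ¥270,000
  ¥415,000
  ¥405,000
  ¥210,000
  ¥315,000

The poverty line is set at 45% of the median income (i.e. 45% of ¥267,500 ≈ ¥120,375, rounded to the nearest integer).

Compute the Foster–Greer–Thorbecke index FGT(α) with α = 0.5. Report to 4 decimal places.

0.0794

Incomes under z: ¥80,000, ¥120,000 (q = 2 of N = 8).
Relative gaps: (120375−80000)/120375 = 0.3354; (120375−120000)/120375 = 0.0031.
Raised to α = 0.5: 0.57915; 0.05581.
Sum = 0.634961; FGT(0.5) = 0.634961 / 8 = 0.0794.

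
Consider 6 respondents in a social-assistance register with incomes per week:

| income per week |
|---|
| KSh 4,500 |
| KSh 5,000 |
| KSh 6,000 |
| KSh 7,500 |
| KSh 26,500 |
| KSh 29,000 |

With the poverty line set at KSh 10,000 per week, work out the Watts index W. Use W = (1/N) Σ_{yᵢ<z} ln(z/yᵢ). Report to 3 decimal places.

0.382

Incomes under z: KSh 4,500, KSh 5,000, KSh 6,000, KSh 7,500 (q = 4 of N = 6).
Log shortfalls: ln(10000/4500) = 0.7985; ln(10000/5000) = 0.6931; ln(10000/6000) = 0.5108; ln(10000/7500) = 0.2877.
W = 2.290163 / 6 = 0.382.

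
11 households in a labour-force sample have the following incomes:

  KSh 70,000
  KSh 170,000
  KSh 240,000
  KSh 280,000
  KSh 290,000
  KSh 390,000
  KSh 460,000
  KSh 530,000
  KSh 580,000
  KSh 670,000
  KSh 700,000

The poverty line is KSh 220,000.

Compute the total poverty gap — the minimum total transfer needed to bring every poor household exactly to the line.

KSh 200,000

Poor units: KSh 70,000, KSh 170,000 (q = 2 of N = 11).
Individual gaps: 220000−70000 = 150000; 220000−170000 = 50000.
Aggregate gap = KSh 200,000.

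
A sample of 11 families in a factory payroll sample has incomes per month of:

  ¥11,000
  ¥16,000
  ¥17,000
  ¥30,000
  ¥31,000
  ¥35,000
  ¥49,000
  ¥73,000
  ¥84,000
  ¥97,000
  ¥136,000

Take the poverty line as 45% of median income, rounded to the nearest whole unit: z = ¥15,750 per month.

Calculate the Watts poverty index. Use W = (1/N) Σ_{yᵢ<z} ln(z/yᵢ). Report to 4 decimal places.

Incomes under z: ¥11,000 (q = 1 of N = 11).
Log gaps: ln(15750/11000) = 0.3589.
W = 0.358945 / 11 = 0.0326.

0.0326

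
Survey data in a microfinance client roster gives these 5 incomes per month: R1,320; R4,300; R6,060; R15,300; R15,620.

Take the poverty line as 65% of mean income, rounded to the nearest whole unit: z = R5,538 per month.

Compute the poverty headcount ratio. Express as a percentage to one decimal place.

40.0%

2 of the 5 respondents have income below R5,538.
H = 2/5 = 40.0%.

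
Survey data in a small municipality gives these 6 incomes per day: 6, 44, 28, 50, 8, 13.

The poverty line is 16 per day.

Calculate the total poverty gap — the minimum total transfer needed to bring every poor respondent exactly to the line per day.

21

Below the line: 6, 8, 13 (q = 3 of N = 6).
Individual gaps: 16−6 = 10; 16−8 = 8; 16−13 = 3.
Aggregate gap = 21.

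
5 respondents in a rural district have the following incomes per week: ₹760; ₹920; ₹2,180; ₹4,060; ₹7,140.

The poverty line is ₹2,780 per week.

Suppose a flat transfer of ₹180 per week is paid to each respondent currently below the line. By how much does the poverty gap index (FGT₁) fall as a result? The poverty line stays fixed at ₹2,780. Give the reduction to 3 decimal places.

Before: below the line — ₹760, ₹920, ₹2,180; poverty gap index (FGT₁) = 0.32230.
After the ₹180 transfer: below the line — ₹940, ₹1,100, ₹2,360; poverty gap index (FGT₁) = 0.28345.
Reduction = 0.32230 − 0.28345 = 0.039.

0.039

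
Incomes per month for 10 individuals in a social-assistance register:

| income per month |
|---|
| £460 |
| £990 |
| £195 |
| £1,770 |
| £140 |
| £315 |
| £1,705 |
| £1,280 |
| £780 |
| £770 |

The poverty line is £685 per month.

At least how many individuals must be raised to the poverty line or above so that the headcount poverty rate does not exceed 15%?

3

Currently q = 4 of N = 10 are below the line (H = 0.400).
A headcount ratio of at most 15% allows at most ⌊0.15 × 10⌋ = 1 poor individuals.
So at least 4 − 1 = 3 must be lifted.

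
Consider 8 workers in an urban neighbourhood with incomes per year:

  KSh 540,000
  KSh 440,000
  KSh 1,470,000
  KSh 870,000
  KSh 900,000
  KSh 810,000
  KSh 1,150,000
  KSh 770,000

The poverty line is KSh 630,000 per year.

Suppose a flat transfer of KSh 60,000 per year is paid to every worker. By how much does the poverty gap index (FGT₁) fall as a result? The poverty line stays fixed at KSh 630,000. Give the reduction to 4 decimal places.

Before: below the line — KSh 440,000, KSh 540,000; poverty gap index (FGT₁) = 0.055556.
After the KSh 60,000 transfer: below the line — KSh 500,000, KSh 600,000; poverty gap index (FGT₁) = 0.031746.
Reduction = 0.055556 − 0.031746 = 0.0238.

0.0238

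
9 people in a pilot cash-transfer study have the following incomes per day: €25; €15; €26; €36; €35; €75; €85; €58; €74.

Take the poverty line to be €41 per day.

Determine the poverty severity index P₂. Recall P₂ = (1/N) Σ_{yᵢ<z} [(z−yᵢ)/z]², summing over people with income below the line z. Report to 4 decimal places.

Below the line: €15, €25, €26, €35, €36 (q = 5 of N = 9).
Relative gaps: (41−15)/41 = 0.6341; (41−25)/41 = 0.3902; (41−26)/41 = 0.3659; (41−35)/41 = 0.1463; (41−36)/41 = 0.1220.
Squared: 0.4021; 0.1523; 0.1338; 0.0214; 0.0149.
Sum = 0.724569; P₂ = 0.724569 / 9 = 0.0805.

0.0805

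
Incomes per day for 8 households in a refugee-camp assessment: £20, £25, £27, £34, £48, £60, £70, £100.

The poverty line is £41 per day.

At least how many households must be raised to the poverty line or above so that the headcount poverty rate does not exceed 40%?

Currently q = 4 of N = 8 are below the line (H = 0.500).
A headcount ratio of at most 40% allows at most ⌊0.40 × 8⌋ = 3 poor households.
So at least 4 − 3 = 1 must be lifted.

1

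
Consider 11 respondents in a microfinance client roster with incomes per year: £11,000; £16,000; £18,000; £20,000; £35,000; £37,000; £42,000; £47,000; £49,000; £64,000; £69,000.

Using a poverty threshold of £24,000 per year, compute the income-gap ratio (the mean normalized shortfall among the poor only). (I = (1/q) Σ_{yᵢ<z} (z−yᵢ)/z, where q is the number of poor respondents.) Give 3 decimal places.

0.323

Below z: £11,000, £16,000, £18,000, £20,000 (q = 4 of N = 11).
Relative gaps: 0.5417, 0.3333, 0.2500, 0.1667; sum = 1.291667.
I averages over the q = 4 poor units only: 1.291667 / 4 = 0.323.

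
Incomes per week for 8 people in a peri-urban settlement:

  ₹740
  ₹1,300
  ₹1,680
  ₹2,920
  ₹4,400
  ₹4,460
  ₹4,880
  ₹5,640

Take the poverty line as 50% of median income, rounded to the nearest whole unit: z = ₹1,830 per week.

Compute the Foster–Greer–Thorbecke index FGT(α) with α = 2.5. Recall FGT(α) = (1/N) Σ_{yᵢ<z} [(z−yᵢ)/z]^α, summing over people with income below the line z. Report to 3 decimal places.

0.040

Below z: ₹740, ₹1,300, ₹1,680 (q = 3 of N = 8).
Shortfall ratios: (1830−740)/1830 = 0.5956; (1830−1300)/1830 = 0.2896; (1830−1680)/1830 = 0.0820.
Raised to α = 2.5: 0.27380; 0.04514; 0.00192.
Sum = 0.320867; FGT(2.5) = 0.320867 / 8 = 0.040.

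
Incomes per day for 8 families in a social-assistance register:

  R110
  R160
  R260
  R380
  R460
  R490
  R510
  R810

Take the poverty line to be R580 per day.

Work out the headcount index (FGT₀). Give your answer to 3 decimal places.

7 of the 8 families have income below R580.
H = 7/8 = 0.875.

0.875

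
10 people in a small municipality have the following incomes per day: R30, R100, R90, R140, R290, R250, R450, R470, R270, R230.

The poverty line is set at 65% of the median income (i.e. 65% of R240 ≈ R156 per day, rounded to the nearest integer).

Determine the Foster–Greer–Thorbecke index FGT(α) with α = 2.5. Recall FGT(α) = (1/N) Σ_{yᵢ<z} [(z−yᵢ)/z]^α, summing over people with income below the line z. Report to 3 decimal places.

Poor units: R30, R90, R100, R140 (q = 4 of N = 10).
Shortfall ratios: (156−30)/156 = 0.8077; (156−90)/156 = 0.4231; (156−100)/156 = 0.3590; (156−140)/156 = 0.1026.
Raised to α = 2.5: 0.58629; 0.11643; 0.07721; 0.00337.
Sum = 0.783295; FGT(2.5) = 0.783295 / 10 = 0.078.

0.078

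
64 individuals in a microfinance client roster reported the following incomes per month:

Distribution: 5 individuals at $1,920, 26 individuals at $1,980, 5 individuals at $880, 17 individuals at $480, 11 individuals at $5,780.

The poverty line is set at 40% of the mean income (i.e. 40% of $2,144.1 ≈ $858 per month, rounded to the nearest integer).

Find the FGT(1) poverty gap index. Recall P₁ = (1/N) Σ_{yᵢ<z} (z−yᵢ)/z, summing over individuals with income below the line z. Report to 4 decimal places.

Below z: 17×$480 (q = 17 of N = 64).
Normalized shortfalls: (858−480)/858 = 0.4406 (×17).
Sum of shortfalls = 7.489510; P₁ averages over all N: 7.489510 / 64 = 0.1170.

0.1170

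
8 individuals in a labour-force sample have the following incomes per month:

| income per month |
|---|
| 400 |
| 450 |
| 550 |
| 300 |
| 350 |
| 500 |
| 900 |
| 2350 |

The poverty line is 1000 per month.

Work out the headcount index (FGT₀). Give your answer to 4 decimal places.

0.8750

7 of the 8 individuals have income below 1000.
H = 7/8 = 0.8750.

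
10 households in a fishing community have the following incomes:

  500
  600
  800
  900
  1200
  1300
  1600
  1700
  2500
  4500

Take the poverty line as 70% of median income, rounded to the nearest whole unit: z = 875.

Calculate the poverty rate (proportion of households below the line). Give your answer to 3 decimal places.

3 of the 10 households have income below 875.
H = 3/10 = 0.300.

0.300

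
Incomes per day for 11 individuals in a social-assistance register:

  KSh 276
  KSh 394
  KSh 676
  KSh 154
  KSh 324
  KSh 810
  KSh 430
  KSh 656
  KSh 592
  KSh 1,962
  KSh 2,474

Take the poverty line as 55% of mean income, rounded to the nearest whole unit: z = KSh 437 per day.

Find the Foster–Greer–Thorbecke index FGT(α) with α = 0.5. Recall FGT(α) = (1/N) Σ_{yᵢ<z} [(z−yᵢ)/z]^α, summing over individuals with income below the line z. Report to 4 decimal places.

0.2146

Below z: KSh 154, KSh 276, KSh 324, KSh 394, KSh 430 (q = 5 of N = 11).
Gap ratios (z−y)/z: (437−154)/437 = 0.6476; (437−276)/437 = 0.3684; (437−324)/437 = 0.2586; (437−394)/437 = 0.0984; (437−430)/437 = 0.0160.
Raised to α = 0.5: 0.80473; 0.60698; 0.50851; 0.31368; 0.12656.
Sum = 2.360468; FGT(0.5) = 2.360468 / 11 = 0.2146.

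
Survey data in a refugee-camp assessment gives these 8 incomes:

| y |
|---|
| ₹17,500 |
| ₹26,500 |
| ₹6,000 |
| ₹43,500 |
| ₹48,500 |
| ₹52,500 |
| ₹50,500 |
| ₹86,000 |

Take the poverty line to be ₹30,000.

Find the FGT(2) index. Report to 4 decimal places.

0.1034

Below the line: ₹6,000, ₹17,500, ₹26,500 (q = 3 of N = 8).
Shortfall ratios: (30000−6000)/30000 = 0.8000; (30000−17500)/30000 = 0.4167; (30000−26500)/30000 = 0.1167.
Squared: 0.6400; 0.1736; 0.0136.
Sum = 0.827222; P₂ = 0.827222 / 8 = 0.1034.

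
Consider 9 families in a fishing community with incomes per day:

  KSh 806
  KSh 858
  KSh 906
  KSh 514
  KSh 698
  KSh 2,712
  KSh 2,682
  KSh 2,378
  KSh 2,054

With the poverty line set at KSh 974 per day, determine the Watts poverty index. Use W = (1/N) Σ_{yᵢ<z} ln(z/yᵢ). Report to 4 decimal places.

0.1512

Incomes under z: KSh 514, KSh 698, KSh 806, KSh 858, KSh 906 (q = 5 of N = 9).
Log gaps: ln(974/514) = 0.6392; ln(974/698) = 0.3332; ln(974/806) = 0.1893; ln(974/858) = 0.1268; ln(974/906) = 0.0724.
W = 1.360887 / 9 = 0.1512.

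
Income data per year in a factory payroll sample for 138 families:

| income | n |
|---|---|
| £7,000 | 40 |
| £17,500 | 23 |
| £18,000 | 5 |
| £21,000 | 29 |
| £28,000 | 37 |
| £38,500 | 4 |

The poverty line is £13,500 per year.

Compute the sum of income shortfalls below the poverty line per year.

Below the line: 40×£7,000 (q = 40 of N = 138).
Individual gaps: 40×(13500−7000) = 260000.
Aggregate gap = £260,000.

£260,000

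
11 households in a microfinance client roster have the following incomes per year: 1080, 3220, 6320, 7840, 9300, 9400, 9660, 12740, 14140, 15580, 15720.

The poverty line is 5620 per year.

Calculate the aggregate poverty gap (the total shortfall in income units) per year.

Incomes under z: 1080, 3220 (q = 2 of N = 11).
Individual gaps: 5620−1080 = 4540; 5620−3220 = 2400.
Aggregate gap = 6940.

6940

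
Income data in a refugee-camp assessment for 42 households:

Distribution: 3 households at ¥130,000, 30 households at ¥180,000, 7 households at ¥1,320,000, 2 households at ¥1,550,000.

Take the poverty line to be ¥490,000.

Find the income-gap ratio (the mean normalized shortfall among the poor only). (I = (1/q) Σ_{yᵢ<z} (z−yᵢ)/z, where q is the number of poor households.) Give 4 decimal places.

0.6419

Poor units: 3×¥130,000, 30×¥180,000 (q = 33 of N = 42).
Relative gaps: 0.7347 (×3), 0.6327 (×30); sum = 21.183673.
I averages over the q = 33 poor units only: 21.183673 / 33 = 0.6419.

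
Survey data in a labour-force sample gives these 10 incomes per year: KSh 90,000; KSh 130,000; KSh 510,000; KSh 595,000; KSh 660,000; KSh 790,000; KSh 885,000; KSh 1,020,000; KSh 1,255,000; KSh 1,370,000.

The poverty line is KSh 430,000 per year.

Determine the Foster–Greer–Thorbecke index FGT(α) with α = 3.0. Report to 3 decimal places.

0.083

Below the line: KSh 90,000, KSh 130,000 (q = 2 of N = 10).
Shortfall ratios: (430000−90000)/430000 = 0.7907; (430000−130000)/430000 = 0.6977.
Raised to α = 3.0: 0.49435; 0.33959.
Sum = 0.833939; FGT(3.0) = 0.833939 / 10 = 0.083.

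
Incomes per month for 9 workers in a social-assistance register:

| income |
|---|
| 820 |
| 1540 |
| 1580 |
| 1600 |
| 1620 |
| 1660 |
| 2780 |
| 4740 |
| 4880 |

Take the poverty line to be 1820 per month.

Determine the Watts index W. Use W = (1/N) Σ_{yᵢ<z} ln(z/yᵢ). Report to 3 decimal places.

0.160

Below z: 820, 1540, 1580, 1600, 1620, 1660 (q = 6 of N = 9).
Log shortfalls: ln(1820/820) = 0.7973; ln(1820/1540) = 0.1671; ln(1820/1580) = 0.1414; ln(1820/1600) = 0.1288; ln(1820/1620) = 0.1164; ln(1820/1660) = 0.0920.
W = 1.443015 / 9 = 0.160.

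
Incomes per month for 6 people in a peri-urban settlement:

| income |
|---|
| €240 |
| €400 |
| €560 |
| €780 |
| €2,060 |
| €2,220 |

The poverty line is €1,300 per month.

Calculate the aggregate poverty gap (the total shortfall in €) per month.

€3,220

Below z: €240, €400, €560, €780 (q = 4 of N = 6).
Individual gaps: 1300−240 = 1060; 1300−400 = 900; 1300−560 = 740; 1300−780 = 520.
Aggregate gap = €3,220.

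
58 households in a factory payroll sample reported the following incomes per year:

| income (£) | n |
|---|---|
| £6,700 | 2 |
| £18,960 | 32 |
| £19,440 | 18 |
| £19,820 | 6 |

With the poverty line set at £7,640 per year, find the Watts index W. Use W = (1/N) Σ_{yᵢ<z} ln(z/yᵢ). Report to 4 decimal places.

0.0045

Below z: 2×£6,700 (q = 2 of N = 58).
Log gaps: ln(7640/6700) = 0.1313 (×2).
W = 0.262580 / 58 = 0.0045.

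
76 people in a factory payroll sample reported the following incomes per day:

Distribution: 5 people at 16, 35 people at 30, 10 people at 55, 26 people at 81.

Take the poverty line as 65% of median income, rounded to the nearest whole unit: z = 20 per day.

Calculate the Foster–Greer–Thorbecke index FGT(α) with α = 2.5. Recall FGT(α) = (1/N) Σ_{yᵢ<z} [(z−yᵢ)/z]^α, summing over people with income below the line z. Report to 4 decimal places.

0.0012

Below z: 5×16 (q = 5 of N = 76).
Relative gaps: (20−16)/20 = 0.2000 (×5).
Raised to α = 2.5: 0.01789 (×5).
Sum = 0.089443; FGT(2.5) = 0.089443 / 76 = 0.0012.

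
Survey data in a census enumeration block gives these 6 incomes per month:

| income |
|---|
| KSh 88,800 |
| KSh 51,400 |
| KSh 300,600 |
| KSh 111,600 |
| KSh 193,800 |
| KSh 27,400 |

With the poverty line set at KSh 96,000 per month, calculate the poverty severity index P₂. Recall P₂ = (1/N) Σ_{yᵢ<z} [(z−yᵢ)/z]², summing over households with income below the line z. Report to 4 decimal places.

0.1220

Poor units: KSh 27,400, KSh 51,400, KSh 88,800 (q = 3 of N = 6).
Shortfall ratios: (96000−27400)/96000 = 0.7146; (96000−51400)/96000 = 0.4646; (96000−88800)/96000 = 0.0750.
Squared: 0.5106; 0.2158; 0.0056.
Sum = 0.732092; P₂ = 0.732092 / 6 = 0.1220.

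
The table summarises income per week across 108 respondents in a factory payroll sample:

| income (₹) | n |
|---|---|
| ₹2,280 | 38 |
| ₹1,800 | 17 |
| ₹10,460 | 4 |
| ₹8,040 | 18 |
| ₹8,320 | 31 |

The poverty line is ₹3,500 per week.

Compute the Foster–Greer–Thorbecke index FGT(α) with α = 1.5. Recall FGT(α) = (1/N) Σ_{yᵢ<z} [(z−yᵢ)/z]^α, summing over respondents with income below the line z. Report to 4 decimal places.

0.1257

Poor units: 17×₹1,800, 38×₹2,280 (q = 55 of N = 108).
Gap ratios (z−y)/z: (3500−1800)/3500 = 0.4857 (×17); (3500−2280)/3500 = 0.3486 (×38).
Raised to α = 1.5: 0.33851 (×17); 0.20580 (×38).
Sum = 13.574929; FGT(1.5) = 13.574929 / 108 = 0.1257.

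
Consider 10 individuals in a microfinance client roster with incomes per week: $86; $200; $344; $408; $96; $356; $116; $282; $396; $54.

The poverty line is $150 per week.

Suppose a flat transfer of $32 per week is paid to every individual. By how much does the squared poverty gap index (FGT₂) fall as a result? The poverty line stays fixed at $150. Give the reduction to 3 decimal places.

Before: below the line — $54, $86, $96, $116; squared poverty gap index (FGT₂) = 0.07726.
After the $32 transfer: below the line — $86, $118, $128, $148; squared poverty gap index (FGT₂) = 0.02492.
Reduction = 0.07726 − 0.02492 = 0.052.

0.052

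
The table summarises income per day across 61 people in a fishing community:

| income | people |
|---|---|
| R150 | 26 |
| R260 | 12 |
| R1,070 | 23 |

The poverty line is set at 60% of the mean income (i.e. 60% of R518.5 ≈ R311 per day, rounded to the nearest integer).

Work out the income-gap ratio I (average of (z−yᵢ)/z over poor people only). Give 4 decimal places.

Below z: 26×R150, 12×R260 (q = 38 of N = 61).
Relative gaps: 0.5177 (×26), 0.1640 (×12); sum = 15.427653.
I averages over the q = 38 poor units only: 15.427653 / 38 = 0.4060.

0.4060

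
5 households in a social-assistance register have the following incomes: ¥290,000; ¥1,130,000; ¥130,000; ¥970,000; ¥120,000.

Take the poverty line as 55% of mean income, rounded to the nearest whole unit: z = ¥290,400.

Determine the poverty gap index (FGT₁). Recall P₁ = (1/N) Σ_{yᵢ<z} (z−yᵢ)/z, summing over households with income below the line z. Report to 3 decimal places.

Incomes under z: ¥120,000, ¥130,000, ¥290,000 (q = 3 of N = 5).
Relative gaps: (290400−120000)/290400 = 0.5868; (290400−130000)/290400 = 0.5523; (290400−290000)/290400 = 0.0014.
Sum of shortfalls = 1.140496; P₁ averages over all N: 1.140496 / 5 = 0.228.

0.228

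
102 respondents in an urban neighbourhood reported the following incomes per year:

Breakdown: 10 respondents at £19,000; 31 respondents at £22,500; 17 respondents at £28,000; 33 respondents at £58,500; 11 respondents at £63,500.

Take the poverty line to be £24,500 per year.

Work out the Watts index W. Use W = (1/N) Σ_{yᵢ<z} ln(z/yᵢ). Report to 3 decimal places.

Below z: 10×£19,000, 31×£22,500 (q = 41 of N = 102).
Log shortfalls: ln(24500/19000) = 0.2542 (×10); ln(24500/22500) = 0.0852 (×31).
W = 5.182233 / 102 = 0.051.

0.051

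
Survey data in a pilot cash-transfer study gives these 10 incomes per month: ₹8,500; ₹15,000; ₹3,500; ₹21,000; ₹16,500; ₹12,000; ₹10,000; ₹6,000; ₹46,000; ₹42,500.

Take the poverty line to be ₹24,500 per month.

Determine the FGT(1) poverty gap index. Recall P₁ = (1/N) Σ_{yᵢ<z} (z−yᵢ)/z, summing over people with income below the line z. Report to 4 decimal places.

0.4224

Below z: ₹3,500, ₹6,000, ₹8,500, ₹10,000, ₹12,000, ₹15,000, ₹16,500, ₹21,000 (q = 8 of N = 10).
Gap ratios (z−y)/z: (24500−3500)/24500 = 0.8571; (24500−6000)/24500 = 0.7551; (24500−8500)/24500 = 0.6531; (24500−10000)/24500 = 0.5918; (24500−12000)/24500 = 0.5102; (24500−15000)/24500 = 0.3878; (24500−16500)/24500 = 0.3265; (24500−21000)/24500 = 0.1429.
Σ = 4.224490. Dividing by the full population N = 10 gives P₁ = 0.4224.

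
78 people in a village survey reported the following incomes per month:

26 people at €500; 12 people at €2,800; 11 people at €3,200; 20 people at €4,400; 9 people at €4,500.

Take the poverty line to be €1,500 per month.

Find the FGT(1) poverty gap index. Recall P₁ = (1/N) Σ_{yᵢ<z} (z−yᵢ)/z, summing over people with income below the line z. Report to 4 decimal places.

0.2222

Incomes under z: 26×€500 (q = 26 of N = 78).
Gap ratios (z−y)/z: (1500−500)/1500 = 0.6667 (×26).
Sum of shortfalls = 17.333333; P₁ averages over all N: 17.333333 / 78 = 0.2222.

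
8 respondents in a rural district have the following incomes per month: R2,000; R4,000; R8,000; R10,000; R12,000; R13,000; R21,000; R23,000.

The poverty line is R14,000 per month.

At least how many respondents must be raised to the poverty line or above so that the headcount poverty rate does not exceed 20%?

5

Currently q = 6 of N = 8 are below the line (H = 0.750).
A headcount ratio of at most 20% allows at most ⌊0.20 × 8⌋ = 1 poor respondents.
So at least 6 − 1 = 5 must be lifted.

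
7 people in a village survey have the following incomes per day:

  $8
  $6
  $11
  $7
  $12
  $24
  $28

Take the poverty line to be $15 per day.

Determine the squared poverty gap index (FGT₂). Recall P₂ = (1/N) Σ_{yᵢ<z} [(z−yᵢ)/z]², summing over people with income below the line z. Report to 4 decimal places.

0.1390

Below the line: $6, $7, $8, $11, $12 (q = 5 of N = 7).
Normalized shortfalls: (15−6)/15 = 0.6000; (15−7)/15 = 0.5333; (15−8)/15 = 0.4667; (15−11)/15 = 0.2667; (15−12)/15 = 0.2000.
Squared: 0.3600; 0.2844; 0.2178; 0.0711; 0.0400.
Sum = 0.973333; P₂ = 0.973333 / 7 = 0.1390.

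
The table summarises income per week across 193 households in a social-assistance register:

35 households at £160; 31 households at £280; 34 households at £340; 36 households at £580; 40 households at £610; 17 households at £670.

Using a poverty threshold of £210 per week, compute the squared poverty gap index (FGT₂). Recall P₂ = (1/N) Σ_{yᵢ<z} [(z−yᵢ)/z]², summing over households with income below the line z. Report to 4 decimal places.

0.0103

Below the line: 35×£160 (q = 35 of N = 193).
Normalized shortfalls: (210−160)/210 = 0.2381 (×35).
Squared: 0.0567 (×35).
Sum = 1.984127; P₂ = 1.984127 / 193 = 0.0103.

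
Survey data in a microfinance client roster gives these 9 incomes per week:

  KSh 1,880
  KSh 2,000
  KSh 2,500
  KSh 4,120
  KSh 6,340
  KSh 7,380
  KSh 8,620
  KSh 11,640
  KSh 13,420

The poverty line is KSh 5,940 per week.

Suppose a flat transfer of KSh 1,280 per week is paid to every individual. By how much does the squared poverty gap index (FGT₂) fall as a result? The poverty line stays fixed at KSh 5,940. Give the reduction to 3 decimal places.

Before: below the line — KSh 1,880, KSh 2,000, KSh 2,500, KSh 4,120; squared poverty gap index (FGT₂) = 0.14849.
After the KSh 1,280 transfer: below the line — KSh 3,160, KSh 3,280, KSh 3,780, KSh 5,400; squared poverty gap index (FGT₂) = 0.06223.
Reduction = 0.14849 − 0.06223 = 0.086.

0.086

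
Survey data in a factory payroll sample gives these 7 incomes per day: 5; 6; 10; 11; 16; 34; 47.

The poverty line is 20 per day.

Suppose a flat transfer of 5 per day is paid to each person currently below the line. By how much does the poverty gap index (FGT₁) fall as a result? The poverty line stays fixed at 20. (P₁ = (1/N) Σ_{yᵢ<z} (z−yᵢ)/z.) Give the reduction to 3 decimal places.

0.171

Before: below the line — 5, 6, 10, 11, 16; poverty gap index (FGT₁) = 0.37143.
After the 5 transfer: below the line — 10, 11, 15, 16; poverty gap index (FGT₁) = 0.20000.
Reduction = 0.37143 − 0.20000 = 0.171.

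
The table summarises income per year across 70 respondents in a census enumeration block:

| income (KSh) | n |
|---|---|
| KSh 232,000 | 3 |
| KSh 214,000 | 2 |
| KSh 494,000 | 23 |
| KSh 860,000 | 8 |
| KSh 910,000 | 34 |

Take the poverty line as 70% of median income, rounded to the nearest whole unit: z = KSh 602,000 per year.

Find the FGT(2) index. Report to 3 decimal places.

Below z: 2×KSh 214,000, 3×KSh 232,000, 23×KSh 494,000 (q = 28 of N = 70).
Normalized shortfalls: (602000−214000)/602000 = 0.6445 (×2); (602000−232000)/602000 = 0.6146 (×3); (602000−494000)/602000 = 0.1794 (×23).
Squared: 0.4154 (×2); 0.3778 (×3); 0.0322 (×23).
Sum = 2.704330; P₂ = 2.704330 / 70 = 0.039.

0.039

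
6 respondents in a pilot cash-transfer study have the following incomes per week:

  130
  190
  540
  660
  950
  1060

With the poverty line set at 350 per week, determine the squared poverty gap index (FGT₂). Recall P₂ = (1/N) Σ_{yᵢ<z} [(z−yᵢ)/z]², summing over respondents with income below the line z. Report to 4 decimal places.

0.1007

Below z: 130, 190 (q = 2 of N = 6).
Gap ratios (z−y)/z: (350−130)/350 = 0.6286; (350−190)/350 = 0.4571.
Squared: 0.3951; 0.2090.
Sum = 0.604082; P₂ = 0.604082 / 6 = 0.1007.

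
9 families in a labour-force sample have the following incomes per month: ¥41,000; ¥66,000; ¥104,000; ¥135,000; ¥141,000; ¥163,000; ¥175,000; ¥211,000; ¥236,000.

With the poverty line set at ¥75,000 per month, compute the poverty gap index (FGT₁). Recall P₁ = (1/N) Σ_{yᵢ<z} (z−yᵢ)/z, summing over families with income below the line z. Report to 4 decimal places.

0.0637

Poor units: ¥41,000, ¥66,000 (q = 2 of N = 9).
Gap ratios (z−y)/z: (75000−41000)/75000 = 0.4533; (75000−66000)/75000 = 0.1200.
Sum of shortfalls = 0.573333; P₁ averages over all N: 0.573333 / 9 = 0.0637.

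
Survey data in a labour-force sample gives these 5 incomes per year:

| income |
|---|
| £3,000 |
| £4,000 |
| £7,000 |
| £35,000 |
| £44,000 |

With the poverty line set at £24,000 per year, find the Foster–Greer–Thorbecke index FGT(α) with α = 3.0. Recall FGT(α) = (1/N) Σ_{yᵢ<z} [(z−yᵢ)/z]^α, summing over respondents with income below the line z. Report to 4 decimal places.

0.3208

Poor units: £3,000, £4,000, £7,000 (q = 3 of N = 5).
Relative gaps: (24000−3000)/24000 = 0.8750; (24000−4000)/24000 = 0.8333; (24000−7000)/24000 = 0.7083.
Raised to α = 3.0: 0.66992; 0.57870; 0.35540.
Sum = 1.604022; FGT(3.0) = 1.604022 / 5 = 0.3208.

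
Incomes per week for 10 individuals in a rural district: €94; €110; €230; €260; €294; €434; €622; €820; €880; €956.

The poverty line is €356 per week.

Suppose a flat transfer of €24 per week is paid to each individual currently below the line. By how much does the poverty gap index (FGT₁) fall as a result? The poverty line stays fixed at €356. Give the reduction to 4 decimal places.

0.0337

Before: below the line — €94, €110, €230, €260, €294; poverty gap index (FGT₁) = 0.222472.
After the €24 transfer: below the line — €118, €134, €254, €284, €318; poverty gap index (FGT₁) = 0.188764.
Reduction = 0.222472 − 0.188764 = 0.0337.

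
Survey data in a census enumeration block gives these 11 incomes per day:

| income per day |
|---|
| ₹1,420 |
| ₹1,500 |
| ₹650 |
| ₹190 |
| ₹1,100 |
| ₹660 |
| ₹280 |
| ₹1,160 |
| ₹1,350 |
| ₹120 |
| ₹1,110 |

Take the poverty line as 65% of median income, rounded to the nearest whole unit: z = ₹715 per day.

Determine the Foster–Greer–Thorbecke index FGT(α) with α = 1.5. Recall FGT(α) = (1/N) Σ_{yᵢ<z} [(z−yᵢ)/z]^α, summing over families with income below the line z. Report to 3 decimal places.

Below the line: ₹120, ₹190, ₹280, ₹650, ₹660 (q = 5 of N = 11).
Shortfall ratios: (715−120)/715 = 0.8322; (715−190)/715 = 0.7343; (715−280)/715 = 0.6084; (715−650)/715 = 0.0909; (715−660)/715 = 0.0769.
Raised to α = 1.5: 0.75913; 0.62919; 0.47454; 0.02741; 0.02133.
Sum = 1.911605; FGT(1.5) = 1.911605 / 11 = 0.174.

0.174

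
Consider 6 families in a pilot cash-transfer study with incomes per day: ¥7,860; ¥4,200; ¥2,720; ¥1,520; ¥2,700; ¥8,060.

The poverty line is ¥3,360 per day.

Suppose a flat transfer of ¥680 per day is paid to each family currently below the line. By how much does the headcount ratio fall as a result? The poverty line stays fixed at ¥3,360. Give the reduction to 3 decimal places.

Before: below the line — ¥1,520, ¥2,700, ¥2,720; headcount ratio = 0.50000.
After the ¥680 transfer: below the line — ¥2,200; headcount ratio = 0.16667.
Reduction = 0.50000 − 0.16667 = 0.333.

0.333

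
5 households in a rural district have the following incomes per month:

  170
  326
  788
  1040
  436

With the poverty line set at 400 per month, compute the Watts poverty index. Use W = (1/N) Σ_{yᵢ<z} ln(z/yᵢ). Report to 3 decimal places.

0.212

Below the line: 170, 326 (q = 2 of N = 5).
ln(z/y) terms: ln(400/170) = 0.8557; ln(400/326) = 0.2046.
W = 1.060233 / 5 = 0.212.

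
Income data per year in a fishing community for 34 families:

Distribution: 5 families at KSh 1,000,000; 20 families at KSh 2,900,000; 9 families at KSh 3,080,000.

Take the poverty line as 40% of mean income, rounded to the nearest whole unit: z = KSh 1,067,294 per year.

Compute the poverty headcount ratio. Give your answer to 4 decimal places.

0.1471

5 of the 34 families have income below KSh 1,067,294.
H = 5/34 = 0.1471.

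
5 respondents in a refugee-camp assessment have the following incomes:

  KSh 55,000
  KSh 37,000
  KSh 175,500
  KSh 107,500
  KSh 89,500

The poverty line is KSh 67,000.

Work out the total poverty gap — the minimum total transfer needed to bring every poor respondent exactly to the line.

Below the line: KSh 37,000, KSh 55,000 (q = 2 of N = 5).
Individual gaps: 67000−37000 = 30000; 67000−55000 = 12000.
Aggregate gap = KSh 42,000.

KSh 42,000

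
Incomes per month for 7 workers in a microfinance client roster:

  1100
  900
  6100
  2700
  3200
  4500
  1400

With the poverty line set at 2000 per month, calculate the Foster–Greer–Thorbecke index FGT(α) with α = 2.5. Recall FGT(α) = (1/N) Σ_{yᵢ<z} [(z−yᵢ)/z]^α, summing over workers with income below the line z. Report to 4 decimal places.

0.0585

Below z: 900, 1100, 1400 (q = 3 of N = 7).
Shortfall ratios: (2000−900)/2000 = 0.5500; (2000−1100)/2000 = 0.4500; (2000−1400)/2000 = 0.3000.
Raised to α = 2.5: 0.22434; 0.13584; 0.04930.
Sum = 0.409476; FGT(2.5) = 0.409476 / 7 = 0.0585.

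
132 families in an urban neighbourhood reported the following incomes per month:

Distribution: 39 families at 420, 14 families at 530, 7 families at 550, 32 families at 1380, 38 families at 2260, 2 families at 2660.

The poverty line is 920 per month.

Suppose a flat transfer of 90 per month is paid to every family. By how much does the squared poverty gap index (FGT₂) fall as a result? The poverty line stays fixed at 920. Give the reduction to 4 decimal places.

Before: below the line — 39×420, 14×530, 7×550; squared poverty gap index (FGT₂) = 0.114905.
After the 90 transfer: below the line — 39×510, 14×620, 7×640; squared poverty gap index (FGT₂) = 0.074869.
Reduction = 0.114905 − 0.074869 = 0.0400.

0.0400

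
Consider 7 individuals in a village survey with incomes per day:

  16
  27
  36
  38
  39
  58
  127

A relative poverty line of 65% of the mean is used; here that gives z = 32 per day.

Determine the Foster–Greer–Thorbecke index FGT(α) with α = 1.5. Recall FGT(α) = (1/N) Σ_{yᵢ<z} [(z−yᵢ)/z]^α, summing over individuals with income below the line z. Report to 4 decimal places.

0.0593

Below z: 16, 27 (q = 2 of N = 7).
Gap ratios (z−y)/z: (32−16)/32 = 0.5000; (32−27)/32 = 0.1562.
Raised to α = 1.5: 0.35355; 0.06176.
Sum = 0.415317; FGT(1.5) = 0.415317 / 7 = 0.0593.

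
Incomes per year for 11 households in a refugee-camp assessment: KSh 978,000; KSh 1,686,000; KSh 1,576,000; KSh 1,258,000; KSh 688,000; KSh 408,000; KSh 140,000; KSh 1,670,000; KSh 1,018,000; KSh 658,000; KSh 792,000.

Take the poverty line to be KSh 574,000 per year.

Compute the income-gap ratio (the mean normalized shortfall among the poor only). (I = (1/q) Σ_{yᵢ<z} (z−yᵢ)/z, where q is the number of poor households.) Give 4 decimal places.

0.5226

Incomes under z: KSh 140,000, KSh 408,000 (q = 2 of N = 11).
Shortfall ratios (z−y)/z: 0.7561, 0.2892; sum = 1.045296.
I averages over the q = 2 poor units only: 1.045296 / 2 = 0.5226.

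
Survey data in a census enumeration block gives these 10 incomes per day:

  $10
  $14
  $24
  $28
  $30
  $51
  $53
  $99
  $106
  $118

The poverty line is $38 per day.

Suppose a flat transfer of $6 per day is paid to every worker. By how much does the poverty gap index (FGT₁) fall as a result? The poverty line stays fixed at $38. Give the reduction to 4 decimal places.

Before: below the line — $10, $14, $24, $28, $30; poverty gap index (FGT₁) = 0.221053.
After the $6 transfer: below the line — $16, $20, $30, $34, $36; poverty gap index (FGT₁) = 0.142105.
Reduction = 0.221053 − 0.142105 = 0.0789.

0.0789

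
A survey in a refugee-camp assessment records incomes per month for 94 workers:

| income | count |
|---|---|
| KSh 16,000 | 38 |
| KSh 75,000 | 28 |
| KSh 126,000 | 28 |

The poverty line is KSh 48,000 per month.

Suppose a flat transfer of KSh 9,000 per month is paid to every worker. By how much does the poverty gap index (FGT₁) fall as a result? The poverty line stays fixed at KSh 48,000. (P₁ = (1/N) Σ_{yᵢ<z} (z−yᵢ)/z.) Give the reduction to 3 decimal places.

Before: below the line — 38×KSh 16,000; poverty gap index (FGT₁) = 0.26950.
After the KSh 9,000 transfer: below the line — 38×KSh 25,000; poverty gap index (FGT₁) = 0.19371.
Reduction = 0.26950 − 0.19371 = 0.076.

0.076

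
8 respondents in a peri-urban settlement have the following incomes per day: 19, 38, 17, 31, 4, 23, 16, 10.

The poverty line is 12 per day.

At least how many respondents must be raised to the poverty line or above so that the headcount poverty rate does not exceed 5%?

2

Currently q = 2 of N = 8 are below the line (H = 0.250).
A headcount ratio of at most 5% allows at most ⌊0.05 × 8⌋ = 0 poor respondents.
So at least 2 − 0 = 2 must be lifted.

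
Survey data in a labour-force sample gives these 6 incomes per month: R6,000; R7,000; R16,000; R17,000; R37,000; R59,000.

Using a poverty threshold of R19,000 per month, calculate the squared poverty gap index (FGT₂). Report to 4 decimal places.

Below z: R6,000, R7,000, R16,000, R17,000 (q = 4 of N = 6).
Gap ratios (z−y)/z: (19000−6000)/19000 = 0.6842; (19000−7000)/19000 = 0.6316; (19000−16000)/19000 = 0.1579; (19000−17000)/19000 = 0.1053.
Squared: 0.4681; 0.3989; 0.0249; 0.0111.
Sum = 0.903047; P₂ = 0.903047 / 6 = 0.1505.

0.1505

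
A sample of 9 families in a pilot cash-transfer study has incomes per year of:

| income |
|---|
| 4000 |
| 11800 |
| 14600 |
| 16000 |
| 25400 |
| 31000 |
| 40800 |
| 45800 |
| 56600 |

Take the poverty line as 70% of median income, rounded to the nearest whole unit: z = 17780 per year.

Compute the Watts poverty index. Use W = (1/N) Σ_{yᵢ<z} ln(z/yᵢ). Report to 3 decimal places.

Below z: 4000, 11800, 14600, 16000 (q = 4 of N = 9).
Log shortfalls: ln(17780/4000) = 1.4918; ln(17780/11800) = 0.4100; ln(17780/14600) = 0.1971; ln(17780/16000) = 0.1055.
W = 2.204293 / 9 = 0.245.

0.245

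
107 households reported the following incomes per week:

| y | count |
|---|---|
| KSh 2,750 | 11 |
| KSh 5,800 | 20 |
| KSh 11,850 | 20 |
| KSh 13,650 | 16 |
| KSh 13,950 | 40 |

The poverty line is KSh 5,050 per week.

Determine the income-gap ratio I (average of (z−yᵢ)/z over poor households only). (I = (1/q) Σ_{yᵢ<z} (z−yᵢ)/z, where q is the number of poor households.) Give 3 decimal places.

Below the line: 11×KSh 2,750 (q = 11 of N = 107).
Relative gaps: 0.4554 (×11); sum = 5.009901.
I averages over the q = 11 poor units only: 5.009901 / 11 = 0.455.

0.455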